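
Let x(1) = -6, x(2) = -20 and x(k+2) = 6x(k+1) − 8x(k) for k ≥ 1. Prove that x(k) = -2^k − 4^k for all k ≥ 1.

Base cases: x(1) = -6 and -2^1 − 4^1 = -6; x(2) = -20 and -2^2 − 4^2 = -20.
Assume x(j) = -2^j − 4^j for all 1 ≤ j ≤ r, where r ≥ 2.
Then x(r+1) = 6x(r) − 8x(r−1) = 6·(-2^r − 4^r) − 8·(-2^{r−1} − 4^{r−1}) = -(6·2 − 8)2^{r−1} − (6·4 − 8)4^{r−1} = -4·2^{r−1} − 16·4^{r−1} = -2^{r+1} − 4^{r+1}.
So the formula holds for r+1, and by strong induction x(k) = -2^k − 4^k for all k ≥ 1.

x(k) = -2^k − 4^k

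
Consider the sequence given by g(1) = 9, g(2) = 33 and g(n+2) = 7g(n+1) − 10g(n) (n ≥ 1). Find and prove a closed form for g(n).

Claim: g(n) = 5^n + 2·2^n.

Base cases: g(1) = 9 and 5^1 + 2·2^1 = 9; g(2) = 33 and 5^2 + 2·2^2 = 33.
Assume g(j) = 5^j + 2·2^j for all 1 ≤ j ≤ m, where m ≥ 2.
Then g(m+1) = 7g(m) − 10g(m−1) = 7·(5^m + 2·2^m) − 10·(5^{m−1} + 2·2^{m−1}) = (7·5 − 10)5^{m−1} + 2·(7·2 − 10)2^{m−1} = 25·5^{m−1} + 8·2^{m−1} = 5^{m+1} + 2·2^{m+1}.
Hence g(n) = 5^n + 2·2^n for every n ≥ 1, by strong induction.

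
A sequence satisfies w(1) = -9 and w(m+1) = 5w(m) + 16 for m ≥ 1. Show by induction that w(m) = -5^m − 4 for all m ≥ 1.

Base case: w(1) = -9, and -5^1 − 4 = -5 − 4 = -9.
Assume w(k) = -5^k − 4 for some k ≥ 1.
Then w(k+1) = 5w(k) + 16 = 5·(-5^k − 4) + 16 = -5^{k+1} − 20 + 16 = -5^{k+1} − 4.
This completes the inductive step, so w(m) = -5^m − 4 for all m ≥ 1.

w(m) = -5^m − 4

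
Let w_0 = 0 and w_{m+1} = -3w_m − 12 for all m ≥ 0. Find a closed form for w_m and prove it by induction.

Claim: w_m = 3·(-3)^m − 3.

Base case: w_0 = 0, and 3·(-3)^0 − 3 = 3 − 3 = 0.
Assume w_j = 3·(-3)^j − 3 for some j ≥ 0.
Then w_{j+1} = -3w_j − 12 = -3·(3·(-3)^j − 3) − 12 = -9·(-3)^j + 9 − 12 = 3·(-3)^{j+1} − 3.
This completes the inductive step, so w_m = 3·(-3)^m − 3 for all m ≥ 0.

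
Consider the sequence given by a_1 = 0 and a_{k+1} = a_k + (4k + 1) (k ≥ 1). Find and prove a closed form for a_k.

Claim: a_k = 2k^2 − k − 1.

Base case: a_1 = 0, and 2·1^2 − 1 − 1 = 0.
Assume a_j = 2j^2 − j − 1.
Then a_{j+1} = a_j + (4j + 1) = (2j^2 − j − 1) + (4j + 1) = 2j^2 + 3j,
and 2·(j+1)^2 − (j+1) − 1 = 2j^2 + 3j.
Hence a_k = 2k^2 − k − 1 for every k ≥ 1, by induction.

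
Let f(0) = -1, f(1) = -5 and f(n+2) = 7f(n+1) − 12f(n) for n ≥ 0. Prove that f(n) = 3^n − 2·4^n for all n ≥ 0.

Base cases: f(0) = -1 and 3^0 − 2·4^0 = -1; f(1) = -5 and 3^1 − 2·4^1 = -5.
Assume f(i) = 3^i − 2·4^i for all 0 ≤ i ≤ j, where j ≥ 1.
Then f(j+1) = 7f(j) − 12f(j−1) = 7·(3^j − 2·4^j) − 12·(3^{j−1} − 2·4^{j−1}) = (7·3 − 12)3^{j−1} − 2·(7·4 − 12)4^{j−1} = 9·3^{j−1} − 32·4^{j−1} = 3^{j+1} − 2·4^{j+1}.
Hence f(n) = 3^n − 2·4^n for every n ≥ 0, by strong induction.

f(n) = 3^n − 2·4^n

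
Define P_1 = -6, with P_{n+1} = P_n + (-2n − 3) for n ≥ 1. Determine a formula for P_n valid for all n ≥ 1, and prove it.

Claim: P_n = -n^2 − 2n − 3.

Base case: P_1 = -6, and -1^2 − 2·1 − 3 = -6.
Assume P_k = -k^2 − 2k − 3.
Then P_{k+1} = P_k + (-2k − 3) = (-k^2 − 2k − 3) + (-2k − 3) = -k^2 − 4k − 6,
and -(k+1)^2 − 2·(k+1) − 3 = -k^2 − 4k − 6.
By induction, P_n = -n^2 − 2n − 3 for all n ≥ 1.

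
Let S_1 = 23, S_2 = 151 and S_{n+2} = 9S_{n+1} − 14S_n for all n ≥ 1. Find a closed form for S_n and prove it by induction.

Claim: S_n = 3·7^n + 2^n.

Base cases: S_1 = 23 and 3·7^1 + 2^1 = 23; S_2 = 151 and 3·7^2 + 2^2 = 151.
Assume S_j = 3·7^j + 2^j for all 1 ≤ j ≤ r, where r ≥ 2.
Then S_{r+1} = 9S_r − 14S_{r−1} = 9·(3·7^r + 2^r) − 14·(3·7^{r−1} + 2^{r−1}) = 3·(9·7 − 14)7^{r−1} + (9·2 − 14)2^{r−1} = 147·7^{r−1} + 4·2^{r−1} = 3·7^{r+1} + 2^{r+1}.
This completes the inductive step, so S_n = 3·7^n + 2^n for all n ≥ 1.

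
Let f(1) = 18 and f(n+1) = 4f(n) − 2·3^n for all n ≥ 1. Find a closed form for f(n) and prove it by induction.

Claim: f(n) = 3·4^n + 2·3^n.

Base case: f(1) = 18, and 3·4^1 + 2·3^1 = 12 + 6 = 18.
Assume f(m) = 3·4^m + 2·3^m for some m ≥ 1.
Then f(m+1) = 4f(m) − 2·3^m = 4·(3·4^m + 2·3^m) − 2·3^m = 3·4^{m+1} + 8·3^m − 2·3^m = 3·4^{m+1} + 6·3^m = 3·4^{m+1} + 2·3^{m+1}.
By induction, f(n) = 3·4^n + 2·3^n for all n ≥ 1.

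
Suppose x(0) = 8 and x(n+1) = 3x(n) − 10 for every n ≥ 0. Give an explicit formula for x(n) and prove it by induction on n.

Claim: x(n) = 3^{n+1} + 5.

Base case: x(0) = 8, and 3^{0+1} + 5 = 3 + 5 = 8.
Assume x(k) = 3^{k+1} + 5 for some k ≥ 0.
Then x(k+1) = 3x(k) − 10 = 3·(3^{k+1} + 5) − 10 = 3^{k+2} + 15 − 10 = 3^{k+2} + 5.
By induction, x(n) = 3^{n+1} + 5 for all n ≥ 0.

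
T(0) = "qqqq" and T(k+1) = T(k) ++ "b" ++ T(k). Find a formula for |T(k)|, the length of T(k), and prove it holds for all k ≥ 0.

Claim: |T(k)| = 5·2^k − 1.

Base case: |T(0)| = 4, and 5·2^0 − 1 = 4.
Assume |T(j)| = 5·2^j − 1.
Then |T(j+1)| = |T(j)| + 1 + |T(j)| = 2|T(j)| + 1 = 2(5·2^j − 1) + 1 = 5·2^{j+1} − 2 + 1 = 5·2^{j+1} − 1.
By induction, |T(k)| = 5·2^k − 1 for all k ≥ 0.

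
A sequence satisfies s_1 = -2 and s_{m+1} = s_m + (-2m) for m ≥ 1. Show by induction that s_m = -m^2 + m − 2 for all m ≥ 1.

Base case: s_1 = -2, and -1^2 + 1 − 2 = -2.
Assume s_r = -r^2 + r − 2.
Then s_{r+1} = s_r + (-2r) = (-r^2 + r − 2) + (-2r) = -r^2 − r − 2,
and -(r+1)^2 + (r+1) − 2 = -r^2 − r − 2.
This completes the inductive step, so s_m = -m^2 + m − 2 for all m ≥ 1.

s_m = -m^2 + m − 2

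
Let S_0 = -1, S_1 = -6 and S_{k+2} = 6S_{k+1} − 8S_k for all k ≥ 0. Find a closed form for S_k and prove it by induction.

Claim: S_k = 2^k − 2·4^k.

Base cases: S_0 = -1 and 2^0 − 2·4^0 = -1; S_1 = -6 and 2^1 − 2·4^1 = -6.
Assume S_j = 2^j − 2·4^j for all 0 ≤ j ≤ r, where r ≥ 1.
Then S_{r+1} = 6S_r − 8S_{r−1} = 6·(2^r − 2·4^r) − 8·(2^{r−1} − 2·4^{r−1}) = (6·2 − 8)2^{r−1} − 2·(6·4 − 8)4^{r−1} = 4·2^{r−1} − 32·4^{r−1} = 2^{r+1} − 2·4^{r+1}.
This completes the inductive step, so S_k = 2^k − 2·4^k for all k ≥ 0.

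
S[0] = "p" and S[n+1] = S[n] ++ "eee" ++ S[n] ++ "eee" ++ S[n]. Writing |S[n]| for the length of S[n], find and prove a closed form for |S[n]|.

Claim: |S[n]| = 4·3^n − 3.

Base case: |S[0]| = 1, and 4·3^0 − 3 = 1.
Assume |S[k]| = 4·3^k − 3.
Then |S[k+1]| = 3|S[k]| + 6 = 3(4·3^k − 3) + 6 = 4·3^{k+1} − 9 + 6 = 4·3^{k+1} − 3.
So the formula holds for k+1, and by induction |S[n]| = 4·3^n − 3 for all n ≥ 0.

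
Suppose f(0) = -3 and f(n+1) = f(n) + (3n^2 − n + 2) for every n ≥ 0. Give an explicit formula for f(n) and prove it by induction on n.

Claim: f(n) = n^3 − 2n^2 + 3n − 3.

Base case: f(0) = -3, and 0^3 − 2·0^2 + 3·0 − 3 = -3.
Assume f(k) = k^3 − 2k^2 + 3k − 3.
Then f(k+1) = f(k) + (3k^2 − k + 2) = (k^3 − 2k^2 + 3k − 3) + (3k^2 − k + 2) = k^3 + k^2 + 2k − 1,
and (k+1)^3 − 2·(k+1)^2 + 3·(k+1) − 3 = k^3 + k^2 + 2k − 1.
By induction, f(n) = n^3 − 2n^2 + 3n − 3 for all n ≥ 0.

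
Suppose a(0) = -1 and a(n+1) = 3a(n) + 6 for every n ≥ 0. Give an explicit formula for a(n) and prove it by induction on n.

Claim: a(n) = 2·3^n − 3.

Base case: a(0) = -1, and 2·3^0 − 3 = 2 − 3 = -1.
Assume a(j) = 2·3^j − 3 for some j ≥ 0.
Then a(j+1) = 3a(j) + 6 = 3·(2·3^j − 3) + 6 = 6·3^j − 9 + 6 = 2·3^{j+1} − 3.
So the formula holds for j+1, and by induction a(n) = 2·3^n − 3 for all n ≥ 0.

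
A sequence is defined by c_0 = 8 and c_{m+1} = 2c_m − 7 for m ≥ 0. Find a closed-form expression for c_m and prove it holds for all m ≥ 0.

Claim: c_m = 2^m + 7.

Base case: c_0 = 8, and 2^0 + 7 = 1 + 7 = 8.
Assume c_j = 2^j + 7 for some j ≥ 0.
Then c_{j+1} = 2c_j − 7 = 2·(2^j + 7) − 7 = 2^{j+1} + 14 − 7 = 2^{j+1} + 7.
This completes the inductive step, so c_m = 2^m + 7 for all m ≥ 0.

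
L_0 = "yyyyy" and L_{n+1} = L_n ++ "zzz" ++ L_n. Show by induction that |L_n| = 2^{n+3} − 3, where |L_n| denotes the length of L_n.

Base case: |L_0| = 5, and 2^{0+3} − 3 = 5.
Assume |L_k| = 2^{k+3} − 3.
Then |L_{k+1}| = |L_k| + 3 + |L_k| = 2|L_k| + 3 = 2(2^{k+3} − 3) + 3 = 2^{k+1+3} − 6 + 3 = 2^{k+1+3} − 3.
By induction, |L_n| = 2^{n+3} − 3 for all n ≥ 0.

|L_n| = 2^{n+3} − 3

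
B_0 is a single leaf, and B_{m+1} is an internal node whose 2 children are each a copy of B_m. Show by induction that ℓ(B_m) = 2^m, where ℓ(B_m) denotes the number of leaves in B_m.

Base case: ℓ(B_0) = 1, and 2^0 = 1.
Assume ℓ(B_r) = 2^r.
Then ℓ(B_{r+1}) = 2·ℓ(B_r) = 2·2^r = 2^{r+1}.
So the formula holds for r+1, and by induction ℓ(B_m) = 2^m for all m ≥ 0.

ℓ(B_m) = 2^m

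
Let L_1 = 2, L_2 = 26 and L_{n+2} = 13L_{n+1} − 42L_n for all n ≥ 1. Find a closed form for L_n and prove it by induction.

Claim: L_n = 2·7^n − 2·6^n.

Base cases: L_1 = 2 and 2·7^1 − 2·6^1 = 2; L_2 = 26 and 2·7^2 − 2·6^2 = 26.
Assume L_j = 2·7^j − 2·6^j for all 1 ≤ j ≤ m, where m ≥ 2.
Then L_{m+1} = 13L_m − 42L_{m−1} = 13·(2·7^m − 2·6^m) − 42·(2·7^{m−1} − 2·6^{m−1}) = 2·(13·7 − 42)7^{m−1} − 2·(13·6 − 42)6^{m−1} = 98·7^{m−1} − 72·6^{m−1} = 2·7^{m+1} − 2·6^{m+1}.
This completes the inductive step, so L_n = 2·7^n − 2·6^n for all n ≥ 1.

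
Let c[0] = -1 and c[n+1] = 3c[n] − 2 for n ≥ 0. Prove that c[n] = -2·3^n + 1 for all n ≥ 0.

Base case: c[0] = -1, and -2·3^0 + 1 = -2 + 1 = -1.
Assume c[j] = -2·3^j + 1 for some j ≥ 0.
Then c[j+1] = 3c[j] − 2 = 3·(-2·3^j + 1) − 2 = -6·3^j + 3 − 2 = -2·3^{j+1} + 1.
This completes the inductive step, so c[n] = -2·3^n + 1 for all n ≥ 0.

c[n] = -2·3^n + 1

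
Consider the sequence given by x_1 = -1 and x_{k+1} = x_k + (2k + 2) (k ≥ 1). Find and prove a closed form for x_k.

Claim: x_k = k^2 + k − 3.

Base case: x_1 = -1, and 1^2 + 1 − 3 = -1.
Assume x_m = m^2 + m − 3.
Then x_{m+1} = x_m + (2m + 2) = (m^2 + m − 3) + (2m + 2) = m^2 + 3m − 1,
and (m+1)^2 + (m+1) − 3 = m^2 + 3m − 1.
By induction, x_k = k^2 + k − 3 for all k ≥ 1.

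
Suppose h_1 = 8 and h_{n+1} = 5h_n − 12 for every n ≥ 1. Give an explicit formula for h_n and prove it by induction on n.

Claim: h_n = 5^n + 3.

Base case: h_1 = 8, and 5^1 + 3 = 5 + 3 = 8.
Assume h_m = 5^m + 3 for some m ≥ 1.
Then h_{m+1} = 5h_m − 12 = 5·(5^m + 3) − 12 = 5^{m+1} + 15 − 12 = 5^{m+1} + 3.
By induction, h_n = 5^n + 3 for all n ≥ 1.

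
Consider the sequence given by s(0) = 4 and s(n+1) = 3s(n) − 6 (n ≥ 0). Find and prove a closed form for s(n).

Claim: s(n) = 3^n + 3.

Base case: s(0) = 4, and 3^0 + 3 = 1 + 3 = 4.
Assume s(r) = 3^r + 3 for some r ≥ 0.
Then s(r+1) = 3s(r) − 6 = 3·(3^r + 3) − 6 = 3^{r+1} + 9 − 6 = 3^{r+1} + 3.
By induction, s(n) = 3^n + 3 for all n ≥ 0.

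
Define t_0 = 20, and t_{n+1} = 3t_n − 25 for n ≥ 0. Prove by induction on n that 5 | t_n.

Base case: t_0 = 20 = 5·4, so 5 | t_0.
Assume 5 | t_k, so t_k = 5s for some integer s.
Then t_{k+1} = 3t_k − 25 = 3·(5s) − 25 = 5(3s − 5), so 5 | t_{k+1}.
Hence 5 | t_n for every n ≥ 0, by induction.

5 | t_n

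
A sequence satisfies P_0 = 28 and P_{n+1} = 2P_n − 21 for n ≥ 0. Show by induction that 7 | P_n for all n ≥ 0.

Base case: P_0 = 28 = 7·4, so 7 | P_0.
Assume 7 | P_j, so P_j = 7t for some integer t.
Then P_{j+1} = 2P_j − 21 = 2·(7t) − 21 = 7(2t − 3), so 7 | P_{j+1}.
Hence 7 | P_n for every n ≥ 0, by induction.

7 | P_n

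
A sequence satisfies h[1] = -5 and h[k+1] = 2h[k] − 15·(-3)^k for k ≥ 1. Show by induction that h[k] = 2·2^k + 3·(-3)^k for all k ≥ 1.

Base case: h[1] = -5, and 2·2^1 + 3·(-3)^1 = 4 − 9 = -5.
Assume h[r] = 2·2^r + 3·(-3)^r for some r ≥ 1.
Then h[r+1] = 2h[r] − 15·(-3)^r = 2·(2·2^r + 3·(-3)^r) − 15·(-3)^r = 2·2^{r+1} + 6·(-3)^r − 15·(-3)^r = 2·2^{r+1} − 9·(-3)^r = 2·2^{r+1} + 3·(-3)^{r+1}.
By induction, h[k] = 2·2^k + 3·(-3)^k for all k ≥ 1.

h[k] = 2·2^k + 3·(-3)^k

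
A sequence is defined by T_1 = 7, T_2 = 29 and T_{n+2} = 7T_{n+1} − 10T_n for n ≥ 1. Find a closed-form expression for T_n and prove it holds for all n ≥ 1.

Claim: T_n = 5^n + 2^n.

Base cases: T_1 = 7 and 5^1 + 2^1 = 7; T_2 = 29 and 5^2 + 2^2 = 29.
Assume T_j = 5^j + 2^j for all 1 ≤ j ≤ k, where k ≥ 2.
Then T_{k+1} = 7T_k − 10T_{k−1} = 7·(5^k + 2^k) − 10·(5^{k−1} + 2^{k−1}) = (7·5 − 10)5^{k−1} + (7·2 − 10)2^{k−1} = 25·5^{k−1} + 4·2^{k−1} = 5^{k+1} + 2^{k+1}.
Hence T_n = 5^n + 2^n for every n ≥ 1, by strong induction.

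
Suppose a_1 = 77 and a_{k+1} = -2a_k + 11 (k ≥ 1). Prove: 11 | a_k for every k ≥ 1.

Base case: a_1 = 77 = 11·7, so 11 | a_1.
Assume 11 | a_m, so a_m = 11t for some integer t.
Then a_{m+1} = -2a_m + 11 = -2·(11t) + 11 = 11(-2t + 1), so 11 | a_{m+1}.
This completes the inductive step, so 11 | a_k for all k ≥ 1.

11 | a_k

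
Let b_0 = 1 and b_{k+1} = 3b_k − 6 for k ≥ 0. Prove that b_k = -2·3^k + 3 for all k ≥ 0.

Base case: b_0 = 1, and -2·3^0 + 3 = -2 + 3 = 1.
Assume b_r = -2·3^r + 3 for some r ≥ 0.
Then b_{r+1} = 3b_r − 6 = 3·(-2·3^r + 3) − 6 = -6·3^r + 9 − 6 = -2·3^{r+1} + 3.
So the formula holds for r+1, and by induction b_k = -2·3^k + 3 for all k ≥ 0.

b_k = -2·3^k + 3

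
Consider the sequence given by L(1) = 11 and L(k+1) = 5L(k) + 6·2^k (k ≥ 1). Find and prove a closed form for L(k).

Claim: L(k) = 3·5^k − 2·2^k.

Base case: L(1) = 11, and 3·5^1 − 2·2^1 = 15 − 4 = 11.
Assume L(m) = 3·5^m − 2·2^m for some m ≥ 1.
Then L(m+1) = 5L(m) + 6·2^m = 5·(3·5^m − 2·2^m) + 6·2^m = 3·5^{m+1} − 10·2^m + 6·2^m = 3·5^{m+1} − 4·2^m = 3·5^{m+1} − 2·2^{m+1}.
So the formula holds for m+1, and by induction L(k) = 3·5^k − 2·2^k for all k ≥ 1.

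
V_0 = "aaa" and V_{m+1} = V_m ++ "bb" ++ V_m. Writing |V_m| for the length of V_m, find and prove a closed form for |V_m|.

Claim: |V_m| = 5·2^m − 2.

Base case: |V_0| = 3, and 5·2^0 − 2 = 3.
Assume |V_j| = 5·2^j − 2.
Then |V_{j+1}| = |V_j| + 2 + |V_j| = 2|V_j| + 2 = 2(5·2^j − 2) + 2 = 5·2^{j+1} − 4 + 2 = 5·2^{j+1} − 2.
By induction, |V_m| = 5·2^m − 2 for all m ≥ 0.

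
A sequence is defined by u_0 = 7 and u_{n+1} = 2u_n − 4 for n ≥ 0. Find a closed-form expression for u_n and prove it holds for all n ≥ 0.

Claim: u_n = 3·2^n + 4.

Base case: u_0 = 7, and 3·2^0 + 4 = 3 + 4 = 7.
Assume u_j = 3·2^j + 4 for some j ≥ 0.
Then u_{j+1} = 2u_j − 4 = 2·(3·2^j + 4) − 4 = 6·2^j + 8 − 4 = 3·2^{j+1} + 4.
Hence u_n = 3·2^n + 4 for every n ≥ 0, by induction.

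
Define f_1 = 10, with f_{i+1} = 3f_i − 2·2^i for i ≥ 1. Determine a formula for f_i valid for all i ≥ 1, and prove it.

Claim: f_i = 2·3^i + 2·2^i.

Base case: f_1 = 10, and 2·3^1 + 2·2^1 = 6 + 4 = 10.
Assume f_j = 2·3^j + 2·2^j for some j ≥ 1.
Then f_{j+1} = 3f_j − 2·2^j = 3·(2·3^j + 2·2^j) − 2·2^j = 2·3^{j+1} + 6·2^j − 2·2^j = 2·3^{j+1} + 4·2^j = 2·3^{j+1} + 2·2^{j+1}.
So the formula holds for j+1, and by induction f_i = 2·3^i + 2·2^i for all i ≥ 1.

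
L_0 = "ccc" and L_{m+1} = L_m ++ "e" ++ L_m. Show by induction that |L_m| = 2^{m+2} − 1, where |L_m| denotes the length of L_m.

Base case: |L_0| = 3, and 2^{0+2} − 1 = 3.
Assume |L_r| = 2^{r+2} − 1.
Then |L_{r+1}| = |L_r| + 1 + |L_r| = 2|L_r| + 1 = 2(2^{r+2} − 1) + 1 = 2^{r+3} − 2 + 1 = 2^{r+3} − 1.
This completes the inductive step, so |L_m| = 2^{m+2} − 1 for all m ≥ 0.

|L_m| = 2^{m+2} − 1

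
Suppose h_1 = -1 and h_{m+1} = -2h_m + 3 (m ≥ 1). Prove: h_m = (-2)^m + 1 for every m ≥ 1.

Base case: h_1 = -1, and (-2)^1 + 1 = -2 + 1 = -1.
Assume h_k = (-2)^k + 1 for some k ≥ 1.
Then h_{k+1} = -2h_k + 3 = -2·((-2)^k + 1) + 3 = -2·(-2)^k − 2 + 3 = (-2)^{k+1} + 1.
This completes the inductive step, so h_m = (-2)^m + 1 for all m ≥ 1.

h_m = (-2)^m + 1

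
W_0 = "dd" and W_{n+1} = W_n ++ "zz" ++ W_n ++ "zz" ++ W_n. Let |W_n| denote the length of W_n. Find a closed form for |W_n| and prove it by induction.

Claim: |W_n| = 4·3^n − 2.

Base case: |W_0| = 2, and 4·3^0 − 2 = 2.
Assume |W_m| = 4·3^m − 2.
Then |W_{m+1}| = 3|W_m| + 4 = 3(4·3^m − 2) + 4 = 4·3^{m+1} − 6 + 4 = 4·3^{m+1} − 2.
By induction, |W_n| = 4·3^n − 2 for all n ≥ 0.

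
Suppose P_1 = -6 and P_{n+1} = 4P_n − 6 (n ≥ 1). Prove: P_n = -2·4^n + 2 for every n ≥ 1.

Base case: P_1 = -6, and -2·4^1 + 2 = -8 + 2 = -6.
Assume P_k = -2·4^k + 2 for some k ≥ 1.
Then P_{k+1} = 4P_k − 6 = 4·(-2·4^k + 2) − 6 = -8·4^k + 8 − 6 = -2·4^{k+1} + 2.
Hence P_n = -2·4^n + 2 for every n ≥ 1, by induction.

P_n = -2·4^n + 2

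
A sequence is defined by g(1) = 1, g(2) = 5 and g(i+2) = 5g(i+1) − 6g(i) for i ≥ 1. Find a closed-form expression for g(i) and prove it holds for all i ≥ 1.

Claim: g(i) = 3^i − 2^i.

Base cases: g(1) = 1 and 3^1 − 2^1 = 1; g(2) = 5 and 3^2 − 2^2 = 5.
Assume g(t) = 3^t − 2^t for all 1 ≤ t ≤ j, where j ≥ 2.
Then g(j+1) = 5g(j) − 6g(j−1) = 5·(3^j − 2^j) − 6·(3^{j−1} − 2^{j−1}) = (5·3 − 6)3^{j−1} − (5·2 − 6)2^{j−1} = 9·3^{j−1} − 4·2^{j−1} = 3^{j+1} − 2^{j+1}.
By strong induction, g(i) = 3^i − 2^i for all i ≥ 1.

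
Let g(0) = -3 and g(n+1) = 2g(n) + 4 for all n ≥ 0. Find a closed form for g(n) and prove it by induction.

Claim: g(n) = 2^n − 4.

Base case: g(0) = -3, and 2^0 − 4 = 1 − 4 = -3.
Assume g(k) = 2^k − 4 for some k ≥ 0.
Then g(k+1) = 2g(k) + 4 = 2·(2^k − 4) + 4 = 2^{k+1} − 8 + 4 = 2^{k+1} − 4.
This completes the inductive step, so g(n) = 2^n − 4 for all n ≥ 0.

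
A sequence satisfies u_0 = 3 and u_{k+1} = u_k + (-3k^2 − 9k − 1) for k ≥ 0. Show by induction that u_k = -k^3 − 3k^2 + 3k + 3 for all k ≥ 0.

Base case: u_0 = 3, and -0^3 − 3·0^2 + 3·0 + 3 = 3.
Assume u_j = -j^3 − 3j^2 + 3j + 3.
Then u_{j+1} = u_j + (-3j^2 − 9j − 1) = (-j^3 − 3j^2 + 3j + 3) + (-3j^2 − 9j − 1) = -j^3 − 6j^2 − 6j + 2,
and -(j+1)^3 − 3·(j+1)^2 + 3·(j+1) + 3 = -j^3 − 6j^2 − 6j + 2.
By induction, u_k = -k^3 − 3k^2 + 3k + 3 for all k ≥ 0.

u_k = -k^3 − 3k^2 + 3k + 3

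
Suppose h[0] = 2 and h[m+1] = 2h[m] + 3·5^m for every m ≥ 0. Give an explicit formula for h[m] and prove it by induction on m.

Claim: h[m] = 2^m + 5^m.

Base case: h[0] = 2, and 2^0 + 5^0 = 1 + 1 = 2.
Assume h[k] = 2^k + 5^k for some k ≥ 0.
Then h[k+1] = 2h[k] + 3·5^k = 2·(2^k + 5^k) + 3·5^k = 2^{k+1} + 2·5^k + 3·5^k = 2^{k+1} + 5·5^k = 2^{k+1} + 5^{k+1}.
Hence h[m] = 2^m + 5^m for every m ≥ 0, by induction.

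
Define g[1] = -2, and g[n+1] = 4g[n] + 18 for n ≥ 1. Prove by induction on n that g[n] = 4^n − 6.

Base case: g[1] = -2, and 4^1 − 6 = 4 − 6 = -2.
Assume g[k] = 4^k − 6 for some k ≥ 1.
Then g[k+1] = 4g[k] + 18 = 4·(4^k − 6) + 18 = 4^{k+1} − 24 + 18 = 4^{k+1} − 6.
So the formula holds for k+1, and by induction g[n] = 4^n − 6 for all n ≥ 1.

g[n] = 4^n − 6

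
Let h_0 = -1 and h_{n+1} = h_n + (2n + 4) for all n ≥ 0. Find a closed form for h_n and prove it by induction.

Claim: h_n = n^2 + 3n − 1.

Base case: h_0 = -1, and 0^2 + 3·0 − 1 = -1.
Assume h_k = k^2 + 3k − 1.
Then h_{k+1} = h_k + (2k + 4) = (k^2 + 3k − 1) + (2k + 4) = k^2 + 5k + 3,
and (k+1)^2 + 3·(k+1) − 1 = k^2 + 5k + 3.
Hence h_n = n^2 + 3n − 1 for every n ≥ 0, by induction.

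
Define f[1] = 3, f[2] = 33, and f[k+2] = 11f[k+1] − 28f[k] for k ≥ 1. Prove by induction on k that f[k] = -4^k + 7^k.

Base cases: f[1] = 3 and -4^1 + 7^1 = 3; f[2] = 33 and -4^2 + 7^2 = 33.
Assume f[j] = -4^j + 7^j for all 1 ≤ j ≤ m, where m ≥ 2.
Then f[m+1] = 11f[m] − 28f[m−1] = 11·(-4^m + 7^m) − 28·(-4^{m−1} + 7^{m−1}) = -(11·4 − 28)4^{m−1} + (11·7 − 28)7^{m−1} = -16·4^{m−1} + 49·7^{m−1} = -4^{m+1} + 7^{m+1}.
This completes the inductive step, so f[k] = -4^k + 7^k for all k ≥ 1.

f[k] = -4^k + 7^k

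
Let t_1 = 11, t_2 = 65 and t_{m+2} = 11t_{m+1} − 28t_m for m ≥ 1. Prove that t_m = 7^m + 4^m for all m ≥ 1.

Base cases: t_1 = 11 and 7^1 + 4^1 = 11; t_2 = 65 and 7^2 + 4^2 = 65.
Assume t_i = 7^i + 4^i for all 1 ≤ i ≤ j, where j ≥ 2.
Then t_{j+1} = 11t_j − 28t_{j−1} = 11·(7^j + 4^j) − 28·(7^{j−1} + 4^{j−1}) = (11·7 − 28)7^{j−1} + (11·4 − 28)4^{j−1} = 49·7^{j−1} + 16·4^{j−1} = 7^{j+1} + 4^{j+1}.
So the formula holds for j+1, and by strong induction t_m = 7^m + 4^m for all m ≥ 1.

t_m = 7^m + 4^m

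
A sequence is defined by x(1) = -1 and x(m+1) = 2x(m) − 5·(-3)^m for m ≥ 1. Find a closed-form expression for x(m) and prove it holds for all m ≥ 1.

Claim: x(m) = 2^m + (-3)^m.

Base case: x(1) = -1, and 2^1 + (-3)^1 = 2 − 3 = -1.
Assume x(j) = 2^j + (-3)^j for some j ≥ 1.
Then x(j+1) = 2x(j) − 5·(-3)^j = 2·(2^j + (-3)^j) − 5·(-3)^j = 2^{j+1} + 2·(-3)^j − 5·(-3)^j = 2^{j+1} − 3·(-3)^j = 2^{j+1} + (-3)^{j+1}.
This completes the inductive step, so x(m) = 2^m + (-3)^m for all m ≥ 1.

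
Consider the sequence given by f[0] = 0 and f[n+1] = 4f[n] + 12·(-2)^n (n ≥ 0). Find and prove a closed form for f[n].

Claim: f[n] = 2·4^n − 2·(-2)^n.

Base case: f[0] = 0, and 2·4^0 − 2·(-2)^0 = 2 − 2 = 0.
Assume f[r] = 2·4^r − 2·(-2)^r for some r ≥ 0.
Then f[r+1] = 4f[r] + 12·(-2)^r = 4·(2·4^r − 2·(-2)^r) + 12·(-2)^r = 2·4^{r+1} − 8·(-2)^r + 12·(-2)^r = 2·4^{r+1} + 4·(-2)^r = 2·4^{r+1} − 2·(-2)^{r+1}.
This completes the inductive step, so f[n] = 2·4^n − 2·(-2)^n for all n ≥ 0.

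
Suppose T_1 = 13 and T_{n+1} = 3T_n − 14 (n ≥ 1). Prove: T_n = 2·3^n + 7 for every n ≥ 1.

Base case: T_1 = 13, and 2·3^1 + 7 = 6 + 7 = 13.
Assume T_m = 2·3^m + 7 for some m ≥ 1.
Then T_{m+1} = 3T_m − 14 = 3·(2·3^m + 7) − 14 = 6·3^m + 21 − 14 = 2·3^{m+1} + 7.
Hence T_n = 2·3^n + 7 for every n ≥ 1, by induction.

T_n = 2·3^n + 7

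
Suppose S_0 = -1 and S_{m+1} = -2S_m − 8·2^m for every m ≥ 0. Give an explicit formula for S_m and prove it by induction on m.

Claim: S_m = (-2)^m − 2·2^m.

Base case: S_0 = -1, and (-2)^0 − 2·2^0 = 1 − 2 = -1.
Assume S_j = (-2)^j − 2·2^j for some j ≥ 0.
Then S_{j+1} = -2S_j − 8·2^j = -2·((-2)^j − 2·2^j) − 8·2^j = (-2)^{j+1} + 4·2^j − 8·2^j = (-2)^{j+1} − 4·2^j = (-2)^{j+1} − 2·2^{j+1}.
This completes the inductive step, so S_m = (-2)^m − 2·2^m for all m ≥ 0.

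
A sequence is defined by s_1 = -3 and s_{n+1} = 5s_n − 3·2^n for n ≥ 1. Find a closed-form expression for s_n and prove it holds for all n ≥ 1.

Claim: s_n = -5^n + 2^n.

Base case: s_1 = -3, and -5^1 + 2^1 = -5 + 2 = -3.
Assume s_k = -5^k + 2^k for some k ≥ 1.
Then s_{k+1} = 5s_k − 3·2^k = 5·(-5^k + 2^k) − 3·2^k = -5^{k+1} + 5·2^k − 3·2^k = -5^{k+1} + 2·2^k = -5^{k+1} + 2^{k+1}.
Hence s_n = -5^n + 2^n for every n ≥ 1, by induction.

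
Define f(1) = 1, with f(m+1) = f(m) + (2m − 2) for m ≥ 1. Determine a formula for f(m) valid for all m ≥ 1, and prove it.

Claim: f(m) = m^2 − 3m + 3.

Base case: f(1) = 1, and 1^2 − 3·1 + 3 = 1.
Assume f(r) = r^2 − 3r + 3.
Then f(r+1) = f(r) + (2r − 2) = (r^2 − 3r + 3) + (2r − 2) = r^2 − r + 1,
and (r+1)^2 − 3·(r+1) + 3 = r^2 − r + 1.
This completes the inductive step, so f(m) = m^2 − 3m + 3 for all m ≥ 1.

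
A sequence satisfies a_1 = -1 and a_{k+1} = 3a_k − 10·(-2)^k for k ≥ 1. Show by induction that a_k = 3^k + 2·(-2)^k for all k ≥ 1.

Base case: a_1 = -1, and 3^1 + 2·(-2)^1 = 3 − 4 = -1.
Assume a_j = 3^j + 2·(-2)^j for some j ≥ 1.
Then a_{j+1} = 3a_j − 10·(-2)^j = 3·(3^j + 2·(-2)^j) − 10·(-2)^j = 3^{j+1} + 6·(-2)^j − 10·(-2)^j = 3^{j+1} − 4·(-2)^j = 3^{j+1} + 2·(-2)^{j+1}.
So the formula holds for j+1, and by induction a_k = 3^k + 2·(-2)^k for all k ≥ 1.

a_k = 3^k + 2·(-2)^k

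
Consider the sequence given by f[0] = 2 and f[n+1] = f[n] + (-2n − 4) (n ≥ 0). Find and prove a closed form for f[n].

Claim: f[n] = -n^2 − 3n + 2.

Base case: f[0] = 2, and -0^2 − 3·0 + 2 = 2.
Assume f[j] = -j^2 − 3j + 2.
Then f[j+1] = f[j] + (-2j − 4) = (-j^2 − 3j + 2) + (-2j − 4) = -j^2 − 5j − 2,
and -(j+1)^2 − 3·(j+1) + 2 = -j^2 − 5j − 2.
This completes the inductive step, so f[n] = -n^2 − 3n + 2 for all n ≥ 0.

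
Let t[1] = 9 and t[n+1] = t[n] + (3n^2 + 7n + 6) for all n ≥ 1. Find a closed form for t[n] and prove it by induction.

Claim: t[n] = n^3 + 2n^2 + 3n + 3.

Base case: t[1] = 9, and 1^3 + 2·1^2 + 3·1 + 3 = 9.
Assume t[m] = m^3 + 2m^2 + 3m + 3.
Then t[m+1] = t[m] + (3m^2 + 7m + 6) = (m^3 + 2m^2 + 3m + 3) + (3m^2 + 7m + 6) = m^3 + 5m^2 + 10m + 9,
and (m+1)^3 + 2·(m+1)^2 + 3·(m+1) + 3 = m^3 + 5m^2 + 10m + 9.
By induction, t[n] = n^3 + 2n^2 + 3n + 3 for all n ≥ 1.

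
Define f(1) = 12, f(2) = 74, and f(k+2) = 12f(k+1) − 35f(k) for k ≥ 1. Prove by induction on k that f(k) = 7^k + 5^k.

Base cases: f(1) = 12 and 7^1 + 5^1 = 12; f(2) = 74 and 7^2 + 5^2 = 74.
Assume f(i) = 7^i + 5^i for all 1 ≤ i ≤ j, where j ≥ 2.
Then f(j+1) = 12f(j) − 35f(j−1) = 12·(7^j + 5^j) − 35·(7^{j−1} + 5^{j−1}) = (12·7 − 35)7^{j−1} + (12·5 − 35)5^{j−1} = 49·7^{j−1} + 25·5^{j−1} = 7^{j+1} + 5^{j+1}.
So the formula holds for j+1, and by strong induction f(k) = 7^k + 5^k for all k ≥ 1.

f(k) = 7^k + 5^k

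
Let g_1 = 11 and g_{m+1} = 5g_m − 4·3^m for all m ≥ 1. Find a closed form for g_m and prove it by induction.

Claim: g_m = 5^m + 2·3^m.

Base case: g_1 = 11, and 5^1 + 2·3^1 = 5 + 6 = 11.
Assume g_k = 5^k + 2·3^k for some k ≥ 1.
Then g_{k+1} = 5g_k − 4·3^k = 5·(5^k + 2·3^k) − 4·3^k = 5^{k+1} + 10·3^k − 4·3^k = 5^{k+1} + 6·3^k = 5^{k+1} + 2·3^{k+1}.
By induction, g_m = 5^m + 2·3^m for all m ≥ 1.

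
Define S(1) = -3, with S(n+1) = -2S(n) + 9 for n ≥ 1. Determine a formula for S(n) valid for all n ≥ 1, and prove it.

Claim: S(n) = 3·(-2)^n + 3.

Base case: S(1) = -3, and 3·(-2)^1 + 3 = -6 + 3 = -3.
Assume S(k) = 3·(-2)^k + 3 for some k ≥ 1.
Then S(k+1) = -2S(k) + 9 = -2·(3·(-2)^k + 3) + 9 = -6·(-2)^k − 6 + 9 = 3·(-2)^{k+1} + 3.
So the formula holds for k+1, and by induction S(n) = 3·(-2)^n + 3 for all n ≥ 1.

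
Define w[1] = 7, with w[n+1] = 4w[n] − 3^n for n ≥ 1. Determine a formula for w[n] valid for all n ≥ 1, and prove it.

Claim: w[n] = 4^n + 3^n.

Base case: w[1] = 7, and 4^1 + 3^1 = 4 + 3 = 7.
Assume w[m] = 4^m + 3^m for some m ≥ 1.
Then w[m+1] = 4w[m] − 3^m = 4·(4^m + 3^m) − 3^m = 4^{m+1} + 4·3^m − 3^m = 4^{m+1} + 3·3^m = 4^{m+1} + 3^{m+1}.
Hence w[n] = 4^n + 3^n for every n ≥ 1, by induction.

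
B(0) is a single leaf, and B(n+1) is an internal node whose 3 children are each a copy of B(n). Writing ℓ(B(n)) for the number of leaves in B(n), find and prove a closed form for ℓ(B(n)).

Claim: ℓ(B(n)) = 3^n.

Base case: ℓ(B(0)) = 1, and 3^0 = 1.
Assume ℓ(B(k)) = 3^k.
Then ℓ(B(k+1)) = 3·ℓ(B(k)) = 3·3^k = 3^{k+1}.
So the formula holds for k+1, and by induction ℓ(B(n)) = 3^n for all n ≥ 0.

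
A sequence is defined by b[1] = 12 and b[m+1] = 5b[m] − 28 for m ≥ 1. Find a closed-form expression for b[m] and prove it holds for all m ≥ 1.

Claim: b[m] = 5^m + 7.

Base case: b[1] = 12, and 5^1 + 7 = 5 + 7 = 12.
Assume b[k] = 5^k + 7 for some k ≥ 1.
Then b[k+1] = 5b[k] − 28 = 5·(5^k + 7) − 28 = 5^{k+1} + 35 − 28 = 5^{k+1} + 7.
So the formula holds for k+1, and by induction b[m] = 5^m + 7 for all m ≥ 1.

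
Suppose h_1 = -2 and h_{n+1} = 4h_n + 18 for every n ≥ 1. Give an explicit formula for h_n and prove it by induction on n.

Claim: h_n = 4^n − 6.

Base case: h_1 = -2, and 4^1 − 6 = 4 − 6 = -2.
Assume h_r = 4^r − 6 for some r ≥ 1.
Then h_{r+1} = 4h_r + 18 = 4·(4^r − 6) + 18 = 4^{r+1} − 24 + 18 = 4^{r+1} − 6.
Hence h_n = 4^n − 6 for every n ≥ 1, by induction.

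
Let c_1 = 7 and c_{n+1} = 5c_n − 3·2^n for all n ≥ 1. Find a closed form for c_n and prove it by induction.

Claim: c_n = 5^n + 2^n.

Base case: c_1 = 7, and 5^1 + 2^1 = 5 + 2 = 7.
Assume c_k = 5^k + 2^k for some k ≥ 1.
Then c_{k+1} = 5c_k − 3·2^k = 5·(5^k + 2^k) − 3·2^k = 5^{k+1} + 5·2^k − 3·2^k = 5^{k+1} + 2·2^k = 5^{k+1} + 2^{k+1}.
By induction, c_n = 5^n + 2^n for all n ≥ 1.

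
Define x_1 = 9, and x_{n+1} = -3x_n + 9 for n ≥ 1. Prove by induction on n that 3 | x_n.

Base case: x_1 = 9 = 3·3, so 3 | x_1.
Assume 3 | x_k, so x_k = 3t for some integer t.
Then x_{k+1} = -3x_k + 9 = -3·(3t) + 9 = 3(-3t + 3), so 3 | x_{k+1}.
So the property holds for k+1, and by induction 3 | x_n for all n ≥ 1.

3 | x_n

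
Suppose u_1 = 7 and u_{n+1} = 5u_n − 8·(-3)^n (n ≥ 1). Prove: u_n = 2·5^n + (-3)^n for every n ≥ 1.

Base case: u_1 = 7, and 2·5^1 + (-3)^1 = 10 − 3 = 7.
Assume u_m = 2·5^m + (-3)^m for some m ≥ 1.
Then u_{m+1} = 5u_m − 8·(-3)^m = 5·(2·5^m + (-3)^m) − 8·(-3)^m = 2·5^{m+1} + 5·(-3)^m − 8·(-3)^m = 2·5^{m+1} − 3·(-3)^m = 2·5^{m+1} + (-3)^{m+1}.
So the formula holds for m+1, and by induction u_n = 2·5^n + (-3)^n for all n ≥ 1.

u_n = 2·5^n + (-3)^n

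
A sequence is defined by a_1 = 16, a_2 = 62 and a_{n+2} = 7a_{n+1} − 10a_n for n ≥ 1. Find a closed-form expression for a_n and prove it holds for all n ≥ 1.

Claim: a_n = 3·2^n + 2·5^n.

Base cases: a_1 = 16 and 3·2^1 + 2·5^1 = 16; a_2 = 62 and 3·2^2 + 2·5^2 = 62.
Assume a_i = 3·2^i + 2·5^i for all 1 ≤ i ≤ j, where j ≥ 2.
Then a_{j+1} = 7a_j − 10a_{j−1} = 7·(3·2^j + 2·5^j) − 10·(3·2^{j−1} + 2·5^{j−1}) = 3·(7·2 − 10)2^{j−1} + 2·(7·5 − 10)5^{j−1} = 12·2^{j−1} + 50·5^{j−1} = 3·2^{j+1} + 2·5^{j+1}.
Hence a_n = 3·2^n + 2·5^n for every n ≥ 1, by strong induction.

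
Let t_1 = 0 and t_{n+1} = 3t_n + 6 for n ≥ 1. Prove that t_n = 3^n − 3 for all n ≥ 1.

Base case: t_1 = 0, and 3^1 − 3 = 3 − 3 = 0.
Assume t_r = 3^r − 3 for some r ≥ 1.
Then t_{r+1} = 3t_r + 6 = 3·(3^r − 3) + 6 = 3^{r+1} − 9 + 6 = 3^{r+1} − 3.
Hence t_n = 3^n − 3 for every n ≥ 1, by induction.

t_n = 3^n − 3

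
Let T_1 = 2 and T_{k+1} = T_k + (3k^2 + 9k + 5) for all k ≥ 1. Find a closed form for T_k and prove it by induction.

Claim: T_k = k^3 + 3k^2 + k − 3.

Base case: T_1 = 2, and 1^3 + 3·1^2 + 1 − 3 = 2.
Assume T_m = m^3 + 3m^2 + m − 3.
Then T_{m+1} = T_m + (3m^2 + 9m + 5) = (m^3 + 3m^2 + m − 3) + (3m^2 + 9m + 5) = m^3 + 6m^2 + 10m + 2,
and (m+1)^3 + 3·(m+1)^2 + (m+1) − 3 = m^3 + 6m^2 + 10m + 2.
Hence T_k = k^3 + 3k^2 + k − 3 for every k ≥ 1, by induction.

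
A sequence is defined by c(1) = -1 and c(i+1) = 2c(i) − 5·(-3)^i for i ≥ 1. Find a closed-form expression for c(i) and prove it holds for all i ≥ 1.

Claim: c(i) = 2^i + (-3)^i.

Base case: c(1) = -1, and 2^1 + (-3)^1 = 2 − 3 = -1.
Assume c(j) = 2^j + (-3)^j for some j ≥ 1.
Then c(j+1) = 2c(j) − 5·(-3)^j = 2·(2^j + (-3)^j) − 5·(-3)^j = 2^{j+1} + 2·(-3)^j − 5·(-3)^j = 2^{j+1} − 3·(-3)^j = 2^{j+1} + (-3)^{j+1}.
By induction, c(i) = 2^i + (-3)^i for all i ≥ 1.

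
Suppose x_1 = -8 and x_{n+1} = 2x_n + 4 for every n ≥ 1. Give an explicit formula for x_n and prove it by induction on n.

Claim: x_n = -2^{n+1} − 4.

Base case: x_1 = -8, and -2^{1+1} − 4 = -4 − 4 = -8.
Assume x_m = -2^{m+1} − 4 for some m ≥ 1.
Then x_{m+1} = 2x_m + 4 = 2·(-2^{m+1} − 4) + 4 = -2^{m+2} − 8 + 4 = -2^{m+2} − 4.
So the formula holds for m+1, and by induction x_n = -2^{n+1} − 4 for all n ≥ 1.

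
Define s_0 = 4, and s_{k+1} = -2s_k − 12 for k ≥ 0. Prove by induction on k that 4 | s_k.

Base case: s_0 = 4 = 4·1, so 4 | s_0.
Assume 4 | s_m, so s_m = 4t for some integer t.
Then s_{m+1} = -2s_m − 12 = -2·(4t) − 12 = 4(-2t − 3), so 4 | s_{m+1}.
This completes the inductive step, so 4 | s_k for all k ≥ 0.

4 | s_k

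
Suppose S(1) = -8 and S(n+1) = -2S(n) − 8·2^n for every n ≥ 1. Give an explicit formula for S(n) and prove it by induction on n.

Claim: S(n) = 2·(-2)^n − 2·2^n.

Base case: S(1) = -8, and 2·(-2)^1 − 2·2^1 = -4 − 4 = -8.
Assume S(j) = 2·(-2)^j − 2·2^j for some j ≥ 1.
Then S(j+1) = -2S(j) − 8·2^j = -2·(2·(-2)^j − 2·2^j) − 8·2^j = 2·(-2)^{j+1} + 4·2^j − 8·2^j = 2·(-2)^{j+1} − 4·2^j = 2·(-2)^{j+1} − 2·2^{j+1}.
Hence S(n) = 2·(-2)^n − 2·2^n for every n ≥ 1, by induction.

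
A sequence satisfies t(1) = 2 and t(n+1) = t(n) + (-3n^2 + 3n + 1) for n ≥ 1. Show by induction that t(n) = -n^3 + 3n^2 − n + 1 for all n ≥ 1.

Base case: t(1) = 2, and -1^3 + 3·1^2 − 1 + 1 = 2.
Assume t(j) = -j^3 + 3j^2 − j + 1.
Then t(j+1) = t(j) + (-3j^2 + 3j + 1) = (-j^3 + 3j^2 − j + 1) + (-3j^2 + 3j + 1) = -j^3 + 2j + 2,
and -(j+1)^3 + 3·(j+1)^2 − (j+1) + 1 = -j^3 + 2j + 2.
This completes the inductive step, so t(n) = -n^3 + 3n^2 − n + 1 for all n ≥ 1.

t(n) = -n^3 + 3n^2 − n + 1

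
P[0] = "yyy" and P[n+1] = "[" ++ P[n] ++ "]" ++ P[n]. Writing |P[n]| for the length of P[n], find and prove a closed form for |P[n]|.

Claim: |P[n]| = 5·2^n − 2.

Base case: |P[0]| = 3, and 5·2^0 − 2 = 3.
Assume |P[r]| = 5·2^r − 2.
Then |P[r+1]| = 1 + |P[r]| + 1 + |P[r]| = 2|P[r]| + 2 = 2(5·2^r − 2) + 2 = 5·2^{r+1} − 4 + 2 = 5·2^{r+1} − 2.
This completes the inductive step, so |P[n]| = 5·2^n − 2 for all n ≥ 0.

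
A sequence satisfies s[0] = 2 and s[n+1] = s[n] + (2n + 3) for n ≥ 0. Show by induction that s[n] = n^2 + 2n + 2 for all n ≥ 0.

Base case: s[0] = 2, and 0^2 + 2·0 + 2 = 2.
Assume s[m] = m^2 + 2m + 2.
Then s[m+1] = s[m] + (2m + 3) = (m^2 + 2m + 2) + (2m + 3) = m^2 + 4m + 5,
and (m+1)^2 + 2·(m+1) + 2 = m^2 + 4m + 5.
By induction, s[n] = n^2 + 2n + 2 for all n ≥ 0.

s[n] = n^2 + 2n + 2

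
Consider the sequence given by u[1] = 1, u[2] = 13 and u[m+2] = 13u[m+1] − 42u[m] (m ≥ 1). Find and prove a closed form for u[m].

Claim: u[m] = 7^m − 6^m.

Base cases: u[1] = 1 and 7^1 − 6^1 = 1; u[2] = 13 and 7^2 − 6^2 = 13.
Assume u[j] = 7^j − 6^j for all 1 ≤ j ≤ r, where r ≥ 2.
Then u[r+1] = 13u[r] − 42u[r−1] = 13·(7^r − 6^r) − 42·(7^{r−1} − 6^{r−1}) = (13·7 − 42)7^{r−1} − (13·6 − 42)6^{r−1} = 49·7^{r−1} − 36·6^{r−1} = 7^{r+1} − 6^{r+1}.
Hence u[m] = 7^m − 6^m for every m ≥ 1, by strong induction.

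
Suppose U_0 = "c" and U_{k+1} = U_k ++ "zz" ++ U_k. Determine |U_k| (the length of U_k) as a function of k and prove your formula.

Claim: |U_k| = 3·2^k − 2.

Base case: |U_0| = 1, and 3·2^0 − 2 = 1.
Assume |U_r| = 3·2^r − 2.
Then |U_{r+1}| = |U_r| + 2 + |U_r| = 2|U_r| + 2 = 2(3·2^r − 2) + 2 = 3·2^{r+1} − 4 + 2 = 3·2^{r+1} − 2.
So the formula holds for r+1, and by induction |U_k| = 3·2^k − 2 for all k ≥ 0.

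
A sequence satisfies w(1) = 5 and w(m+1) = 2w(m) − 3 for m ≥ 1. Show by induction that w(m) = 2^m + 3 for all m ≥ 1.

Base case: w(1) = 5, and 2^1 + 3 = 2 + 3 = 5.
Assume w(j) = 2^j + 3 for some j ≥ 1.
Then w(j+1) = 2w(j) − 3 = 2·(2^j + 3) − 3 = 2^{j+1} + 6 − 3 = 2^{j+1} + 3.
By induction, w(m) = 2^m + 3 for all m ≥ 1.

w(m) = 2^m + 3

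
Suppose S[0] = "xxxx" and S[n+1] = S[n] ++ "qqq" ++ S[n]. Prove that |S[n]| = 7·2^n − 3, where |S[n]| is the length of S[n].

Base case: |S[0]| = 4, and 7·2^0 − 3 = 4.
Assume |S[j]| = 7·2^j − 3.
Then |S[j+1]| = |S[j]| + 3 + |S[j]| = 2|S[j]| + 3 = 2(7·2^j − 3) + 3 = 7·2^{j+1} − 6 + 3 = 7·2^{j+1} − 3.
Hence |S[n]| = 7·2^n − 3 for every n ≥ 0, by induction.

|S[n]| = 7·2^n − 3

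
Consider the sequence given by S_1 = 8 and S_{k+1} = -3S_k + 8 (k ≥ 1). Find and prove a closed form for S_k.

Claim: S_k = -2·(-3)^k + 2.

Base case: S_1 = 8, and -2·(-3)^1 + 2 = 6 + 2 = 8.
Assume S_j = -2·(-3)^j + 2 for some j ≥ 1.
Then S_{j+1} = -3S_j + 8 = -3·(-2·(-3)^j + 2) + 8 = 6·(-3)^j − 6 + 8 = -2·(-3)^{j+1} + 2.
Hence S_k = -2·(-3)^k + 2 for every k ≥ 1, by induction.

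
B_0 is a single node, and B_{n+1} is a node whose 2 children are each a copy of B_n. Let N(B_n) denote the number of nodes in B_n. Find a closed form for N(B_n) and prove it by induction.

Claim: N(B_n) = 2^{n+1} − 1.

Base case: N(B_0) = 1, and 2^{0+1} − 1 = 1.
Assume N(B_m) = 2^{m+1} − 1.
Then N(B_{m+1}) = 1 + 2N(B_m) = 1 + 2(2^{m+1} − 1) = 2^{m+2} − 2 + 1 = 2^{m+2} − 1.
Hence N(B_n) = 2^{n+1} − 1 for every n ≥ 0, by induction.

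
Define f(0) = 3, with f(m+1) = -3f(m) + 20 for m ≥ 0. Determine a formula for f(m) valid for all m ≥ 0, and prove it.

Claim: f(m) = -2·(-3)^m + 5.

Base case: f(0) = 3, and -2·(-3)^0 + 5 = -2 + 5 = 3.
Assume f(r) = -2·(-3)^r + 5 for some r ≥ 0.
Then f(r+1) = -3f(r) + 20 = -3·(-2·(-3)^r + 5) + 20 = 6·(-3)^r − 15 + 20 = -2·(-3)^{r+1} + 5.
Hence f(m) = -2·(-3)^m + 5 for every m ≥ 0, by induction.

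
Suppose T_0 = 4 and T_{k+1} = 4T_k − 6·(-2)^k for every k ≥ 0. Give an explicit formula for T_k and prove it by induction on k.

Claim: T_k = 3·4^k + (-2)^k.

Base case: T_0 = 4, and 3·4^0 + (-2)^0 = 3 + 1 = 4.
Assume T_r = 3·4^r + (-2)^r for some r ≥ 0.
Then T_{r+1} = 4T_r − 6·(-2)^r = 4·(3·4^r + (-2)^r) − 6·(-2)^r = 3·4^{r+1} + 4·(-2)^r − 6·(-2)^r = 3·4^{r+1} − 2·(-2)^r = 3·4^{r+1} + (-2)^{r+1}.
This completes the inductive step, so T_k = 3·4^k + (-2)^k for all k ≥ 0.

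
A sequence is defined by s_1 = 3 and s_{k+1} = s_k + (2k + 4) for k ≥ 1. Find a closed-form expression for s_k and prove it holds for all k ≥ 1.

Claim: s_k = k^2 + 3k − 1.

Base case: s_1 = 3, and 1^2 + 3·1 − 1 = 3.
Assume s_j = j^2 + 3j − 1.
Then s_{j+1} = s_j + (2j + 4) = (j^2 + 3j − 1) + (2j + 4) = j^2 + 5j + 3,
and (j+1)^2 + 3·(j+1) − 1 = j^2 + 5j + 3.
Hence s_k = k^2 + 3k − 1 for every k ≥ 1, by induction.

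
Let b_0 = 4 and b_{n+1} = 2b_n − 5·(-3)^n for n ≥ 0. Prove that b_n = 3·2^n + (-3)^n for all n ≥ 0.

Base case: b_0 = 4, and 3·2^0 + (-3)^0 = 3 + 1 = 4.
Assume b_j = 3·2^j + (-3)^j for some j ≥ 0.
Then b_{j+1} = 2b_j − 5·(-3)^j = 2·(3·2^j + (-3)^j) − 5·(-3)^j = 3·2^{j+1} + 2·(-3)^j − 5·(-3)^j = 3·2^{j+1} − 3·(-3)^j = 3·2^{j+1} + (-3)^{j+1}.
By induction, b_n = 3·2^n + (-3)^n for all n ≥ 0.

b_n = 3·2^n + (-3)^n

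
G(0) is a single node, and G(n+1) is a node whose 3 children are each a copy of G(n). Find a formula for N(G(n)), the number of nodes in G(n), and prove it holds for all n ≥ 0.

Claim: N(G(n)) = (3^{n+1} − 1)/2.

Base case: N(G(0)) = 1, and (3^{0+1} − 1)/2 = 1.
Assume N(G(j)) = (3^{j+1} − 1)/2.
Then N(G(j+1)) = 1 + 3N(G(j)) = 1 + 3·(3^{j+1} − 1)/2 = 1 + (3^{j+2} − 3)/2 = (2 + 3^{j+2} − 3)/2 = (3^{j+2} − 1)/2.
This completes the inductive step, so N(G(n)) = (3^{n+1} − 1)/2 for all n ≥ 0.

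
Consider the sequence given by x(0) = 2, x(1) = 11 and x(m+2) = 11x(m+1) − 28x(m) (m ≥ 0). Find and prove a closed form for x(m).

Claim: x(m) = 7^m + 4^m.

Base cases: x(0) = 2 and 7^0 + 4^0 = 2; x(1) = 11 and 7^1 + 4^1 = 11.
Assume x(j) = 7^j + 4^j for all 0 ≤ j ≤ k, where k ≥ 1.
Then x(k+1) = 11x(k) − 28x(k−1) = 11·(7^k + 4^k) − 28·(7^{k−1} + 4^{k−1}) = (11·7 − 28)7^{k−1} + (11·4 − 28)4^{k−1} = 49·7^{k−1} + 16·4^{k−1} = 7^{k+1} + 4^{k+1}.
This completes the inductive step, so x(m) = 7^m + 4^m for all m ≥ 0.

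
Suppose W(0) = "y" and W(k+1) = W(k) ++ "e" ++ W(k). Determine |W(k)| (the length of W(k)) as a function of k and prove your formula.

Claim: |W(k)| = 2^{k+1} − 1.

Base case: |W(0)| = 1, and 2^{0+1} − 1 = 1.
Assume |W(m)| = 2^{m+1} − 1.
Then |W(m+1)| = |W(m)| + 1 + |W(m)| = 2|W(m)| + 1 = 2(2^{m+1} − 1) + 1 = 2^{m+2} − 2 + 1 = 2^{m+2} − 1.
This completes the inductive step, so |W(k)| = 2^{k+1} − 1 for all k ≥ 0.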